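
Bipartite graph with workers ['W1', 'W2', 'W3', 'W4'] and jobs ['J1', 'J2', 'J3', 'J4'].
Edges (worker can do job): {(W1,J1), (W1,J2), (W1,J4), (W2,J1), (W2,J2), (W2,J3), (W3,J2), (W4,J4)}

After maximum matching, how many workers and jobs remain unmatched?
Unmatched: 0 workers, 0 jobs

Maximum matching size: 4
Workers: 4 total, 4 matched, 0 unmatched
Jobs: 4 total, 4 matched, 0 unmatched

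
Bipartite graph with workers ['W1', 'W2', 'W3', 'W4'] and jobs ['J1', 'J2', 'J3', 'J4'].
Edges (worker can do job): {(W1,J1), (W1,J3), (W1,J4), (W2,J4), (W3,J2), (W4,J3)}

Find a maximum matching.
Matching: {(W1,J1), (W2,J4), (W3,J2), (W4,J3)}

Maximum matching (size 4):
  W1 → J1
  W2 → J4
  W3 → J2
  W4 → J3

Each worker is assigned to at most one job, and each job to at most one worker.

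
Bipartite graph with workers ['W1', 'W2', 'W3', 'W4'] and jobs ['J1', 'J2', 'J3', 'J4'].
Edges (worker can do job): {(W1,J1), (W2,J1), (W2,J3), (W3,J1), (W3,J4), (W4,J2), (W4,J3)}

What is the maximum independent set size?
Maximum independent set = 4

By König's theorem:
- Min vertex cover = Max matching = 4
- Max independent set = Total vertices - Min vertex cover
- Max independent set = 8 - 4 = 4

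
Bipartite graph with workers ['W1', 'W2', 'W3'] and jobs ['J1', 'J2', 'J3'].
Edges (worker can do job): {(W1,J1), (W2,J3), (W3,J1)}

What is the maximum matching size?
Maximum matching size = 2

Maximum matching: {(W2,J3), (W3,J1)}
Size: 2

This assigns 2 workers to 2 distinct jobs.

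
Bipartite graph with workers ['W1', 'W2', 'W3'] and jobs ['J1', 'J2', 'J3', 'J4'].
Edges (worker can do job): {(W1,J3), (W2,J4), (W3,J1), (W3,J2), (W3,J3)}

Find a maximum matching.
Matching: {(W1,J3), (W2,J4), (W3,J1)}

Maximum matching (size 3):
  W1 → J3
  W2 → J4
  W3 → J1

Each worker is assigned to at most one job, and each job to at most one worker.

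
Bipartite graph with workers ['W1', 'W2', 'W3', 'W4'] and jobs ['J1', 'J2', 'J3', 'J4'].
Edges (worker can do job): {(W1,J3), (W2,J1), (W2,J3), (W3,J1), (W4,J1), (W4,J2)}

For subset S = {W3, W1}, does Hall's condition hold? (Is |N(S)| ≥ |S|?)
Yes: |N(S)| = 2, |S| = 2

Subset S = {W3, W1}
Neighbors N(S) = {J1, J3}

|N(S)| = 2, |S| = 2
Hall's condition: |N(S)| ≥ |S| is satisfied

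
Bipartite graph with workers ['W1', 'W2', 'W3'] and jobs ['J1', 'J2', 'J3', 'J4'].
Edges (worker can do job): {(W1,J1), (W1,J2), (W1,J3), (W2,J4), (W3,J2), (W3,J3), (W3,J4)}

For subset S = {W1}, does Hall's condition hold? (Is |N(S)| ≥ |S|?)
Yes: |N(S)| = 3, |S| = 1

Subset S = {W1}
Neighbors N(S) = {J1, J2, J3}

|N(S)| = 3, |S| = 1
Hall's condition: |N(S)| ≥ |S| is satisfied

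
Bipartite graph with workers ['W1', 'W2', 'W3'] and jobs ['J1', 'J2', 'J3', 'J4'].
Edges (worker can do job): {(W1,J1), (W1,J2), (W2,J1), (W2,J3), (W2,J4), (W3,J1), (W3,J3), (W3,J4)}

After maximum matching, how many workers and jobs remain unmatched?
Unmatched: 0 workers, 1 jobs

Maximum matching size: 3
Workers: 3 total, 3 matched, 0 unmatched
Jobs: 4 total, 3 matched, 1 unmatched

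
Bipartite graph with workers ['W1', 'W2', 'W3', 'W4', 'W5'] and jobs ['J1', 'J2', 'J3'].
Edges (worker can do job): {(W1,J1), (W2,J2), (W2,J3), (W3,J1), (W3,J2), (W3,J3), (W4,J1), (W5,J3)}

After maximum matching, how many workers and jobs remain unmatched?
Unmatched: 2 workers, 0 jobs

Maximum matching size: 3
Workers: 5 total, 3 matched, 2 unmatched
Jobs: 3 total, 3 matched, 0 unmatched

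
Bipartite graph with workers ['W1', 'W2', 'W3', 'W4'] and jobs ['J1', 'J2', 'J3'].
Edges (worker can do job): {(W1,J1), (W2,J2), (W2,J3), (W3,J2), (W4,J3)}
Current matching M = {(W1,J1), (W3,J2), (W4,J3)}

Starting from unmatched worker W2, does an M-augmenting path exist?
No augmenting path from W2

Alternating search from W2 reaches jobs: {J2, J3}.
Every reachable job is already matched in M, and following those matched edges back to workers exposes no further unvisited jobs.
No M-augmenting path from W2 exists.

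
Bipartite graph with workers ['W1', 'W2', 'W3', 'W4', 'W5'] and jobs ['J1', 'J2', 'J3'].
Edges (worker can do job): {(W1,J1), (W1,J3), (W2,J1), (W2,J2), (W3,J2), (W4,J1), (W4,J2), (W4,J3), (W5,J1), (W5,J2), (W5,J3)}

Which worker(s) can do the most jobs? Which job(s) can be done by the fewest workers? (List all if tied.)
Most versatile: W4, W5 (3 jobs); Least covered: J3 (3 workers)

Worker degrees (jobs they can do): W1:2, W2:2, W3:1, W4:3, W5:3
Job degrees (workers who can do it): J1:4, J2:4, J3:3

Maximum worker degree is 3, achieved by: W4, W5
Minimum job degree is 3, achieved by: J3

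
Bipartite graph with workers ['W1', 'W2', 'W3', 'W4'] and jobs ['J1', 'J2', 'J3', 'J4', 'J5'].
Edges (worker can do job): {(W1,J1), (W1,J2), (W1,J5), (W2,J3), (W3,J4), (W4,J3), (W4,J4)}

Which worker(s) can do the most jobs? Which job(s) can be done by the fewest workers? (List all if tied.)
Most versatile: W1 (3 jobs); Least covered: J1, J2, J5 (1 workers)

Worker degrees (jobs they can do): W1:3, W2:1, W3:1, W4:2
Job degrees (workers who can do it): J1:1, J2:1, J3:2, J4:2, J5:1

Maximum worker degree is 3, achieved by: W1
Minimum job degree is 1, achieved by: J1, J2, J5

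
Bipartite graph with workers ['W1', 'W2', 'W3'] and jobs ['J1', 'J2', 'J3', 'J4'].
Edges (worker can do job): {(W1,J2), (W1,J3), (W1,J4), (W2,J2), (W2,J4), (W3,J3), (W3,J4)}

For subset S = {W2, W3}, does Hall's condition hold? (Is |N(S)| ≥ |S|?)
Yes: |N(S)| = 3, |S| = 2

Subset S = {W2, W3}
Neighbors N(S) = {J2, J3, J4}

|N(S)| = 3, |S| = 2
Hall's condition: |N(S)| ≥ |S| is satisfied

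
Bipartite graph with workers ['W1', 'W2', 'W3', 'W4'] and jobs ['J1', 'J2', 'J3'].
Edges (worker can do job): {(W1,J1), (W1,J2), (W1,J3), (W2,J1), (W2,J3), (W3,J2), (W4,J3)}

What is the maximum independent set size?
Maximum independent set = 4

By König's theorem:
- Min vertex cover = Max matching = 3
- Max independent set = Total vertices - Min vertex cover
- Max independent set = 7 - 3 = 4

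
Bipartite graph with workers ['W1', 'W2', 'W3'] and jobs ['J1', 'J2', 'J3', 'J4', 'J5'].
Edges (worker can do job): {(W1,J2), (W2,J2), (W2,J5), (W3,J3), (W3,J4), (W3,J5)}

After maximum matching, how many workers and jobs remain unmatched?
Unmatched: 0 workers, 2 jobs

Maximum matching size: 3
Workers: 3 total, 3 matched, 0 unmatched
Jobs: 5 total, 3 matched, 2 unmatched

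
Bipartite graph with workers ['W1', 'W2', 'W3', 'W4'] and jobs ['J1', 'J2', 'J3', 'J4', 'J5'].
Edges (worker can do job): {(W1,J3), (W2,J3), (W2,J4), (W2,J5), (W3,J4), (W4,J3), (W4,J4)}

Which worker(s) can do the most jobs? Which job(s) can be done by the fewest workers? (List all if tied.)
Most versatile: W2 (3 jobs); Least covered: J1, J2 (0 workers)

Worker degrees (jobs they can do): W1:1, W2:3, W3:1, W4:2
Job degrees (workers who can do it): J1:0, J2:0, J3:3, J4:3, J5:1

Maximum worker degree is 3, achieved by: W2
Minimum job degree is 0, achieved by: J1, J2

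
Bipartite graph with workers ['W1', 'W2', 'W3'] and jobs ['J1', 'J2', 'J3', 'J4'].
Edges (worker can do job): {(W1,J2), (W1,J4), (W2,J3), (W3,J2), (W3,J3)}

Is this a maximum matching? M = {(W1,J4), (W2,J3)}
No, size 2 is not maximum

Proposed matching has size 2.
Maximum matching size for this graph: 3.

This is NOT maximum - can be improved to size 3.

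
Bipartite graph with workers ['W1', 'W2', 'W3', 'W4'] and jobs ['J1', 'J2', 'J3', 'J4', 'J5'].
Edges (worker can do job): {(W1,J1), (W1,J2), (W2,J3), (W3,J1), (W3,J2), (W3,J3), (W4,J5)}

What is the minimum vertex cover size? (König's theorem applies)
Minimum vertex cover size = 4

By König's theorem: in bipartite graphs,
min vertex cover = max matching = 4

Maximum matching has size 4, so minimum vertex cover also has size 4.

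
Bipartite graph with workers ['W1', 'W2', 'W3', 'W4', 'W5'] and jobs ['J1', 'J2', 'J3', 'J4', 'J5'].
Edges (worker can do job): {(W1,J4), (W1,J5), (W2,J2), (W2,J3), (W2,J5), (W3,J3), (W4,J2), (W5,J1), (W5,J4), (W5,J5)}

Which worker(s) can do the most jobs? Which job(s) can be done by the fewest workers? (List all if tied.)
Most versatile: W2, W5 (3 jobs); Least covered: J1 (1 workers)

Worker degrees (jobs they can do): W1:2, W2:3, W3:1, W4:1, W5:3
Job degrees (workers who can do it): J1:1, J2:2, J3:2, J4:2, J5:3

Maximum worker degree is 3, achieved by: W2, W5
Minimum job degree is 1, achieved by: J1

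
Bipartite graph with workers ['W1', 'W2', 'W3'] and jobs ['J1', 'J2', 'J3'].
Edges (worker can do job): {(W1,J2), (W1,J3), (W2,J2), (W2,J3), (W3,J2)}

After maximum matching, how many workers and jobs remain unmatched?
Unmatched: 1 workers, 1 jobs

Maximum matching size: 2
Workers: 3 total, 2 matched, 1 unmatched
Jobs: 3 total, 2 matched, 1 unmatched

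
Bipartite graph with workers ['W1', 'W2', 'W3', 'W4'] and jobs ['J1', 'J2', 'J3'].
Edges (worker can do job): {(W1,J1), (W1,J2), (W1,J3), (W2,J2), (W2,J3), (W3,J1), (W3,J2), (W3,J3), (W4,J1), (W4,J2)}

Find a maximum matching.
Matching: {(W1,J2), (W3,J3), (W4,J1)}

Maximum matching (size 3):
  W1 → J2
  W3 → J3
  W4 → J1

Each worker is assigned to at most one job, and each job to at most one worker.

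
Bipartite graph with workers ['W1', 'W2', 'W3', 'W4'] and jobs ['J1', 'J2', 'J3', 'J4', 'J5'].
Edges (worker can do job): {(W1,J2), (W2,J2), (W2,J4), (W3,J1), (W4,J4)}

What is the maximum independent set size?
Maximum independent set = 6

By König's theorem:
- Min vertex cover = Max matching = 3
- Max independent set = Total vertices - Min vertex cover
- Max independent set = 9 - 3 = 6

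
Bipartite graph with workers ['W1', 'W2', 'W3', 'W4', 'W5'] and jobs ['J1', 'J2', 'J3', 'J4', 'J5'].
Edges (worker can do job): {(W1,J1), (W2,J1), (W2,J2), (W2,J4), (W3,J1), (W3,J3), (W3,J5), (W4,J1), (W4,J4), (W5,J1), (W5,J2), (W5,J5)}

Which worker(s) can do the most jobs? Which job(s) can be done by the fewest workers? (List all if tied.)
Most versatile: W2, W3, W5 (3 jobs); Least covered: J3 (1 workers)

Worker degrees (jobs they can do): W1:1, W2:3, W3:3, W4:2, W5:3
Job degrees (workers who can do it): J1:5, J2:2, J3:1, J4:2, J5:2

Maximum worker degree is 3, achieved by: W2, W3, W5
Minimum job degree is 1, achieved by: J3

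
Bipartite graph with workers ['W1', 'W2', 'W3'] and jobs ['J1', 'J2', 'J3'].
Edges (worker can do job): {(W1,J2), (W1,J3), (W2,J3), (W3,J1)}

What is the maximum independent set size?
Maximum independent set = 3

By König's theorem:
- Min vertex cover = Max matching = 3
- Max independent set = Total vertices - Min vertex cover
- Max independent set = 6 - 3 = 3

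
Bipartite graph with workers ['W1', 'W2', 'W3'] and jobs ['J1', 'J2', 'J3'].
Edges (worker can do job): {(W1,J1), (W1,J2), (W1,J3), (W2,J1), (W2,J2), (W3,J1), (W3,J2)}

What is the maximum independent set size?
Maximum independent set = 3

By König's theorem:
- Min vertex cover = Max matching = 3
- Max independent set = Total vertices - Min vertex cover
- Max independent set = 6 - 3 = 3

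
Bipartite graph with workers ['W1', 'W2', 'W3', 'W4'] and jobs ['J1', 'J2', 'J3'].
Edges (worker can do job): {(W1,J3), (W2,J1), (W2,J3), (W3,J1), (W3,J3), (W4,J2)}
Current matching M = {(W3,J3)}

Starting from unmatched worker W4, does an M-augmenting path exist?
Yes: W4 → J2

An M-augmenting path alternates non-matching / matching edges, starting and ending at unmatched vertices.
Path: W4 → J2
(J2 is unmatched in M, so the path is augmenting.)
Flipping edges along this path would increase |M| from 1 to 2.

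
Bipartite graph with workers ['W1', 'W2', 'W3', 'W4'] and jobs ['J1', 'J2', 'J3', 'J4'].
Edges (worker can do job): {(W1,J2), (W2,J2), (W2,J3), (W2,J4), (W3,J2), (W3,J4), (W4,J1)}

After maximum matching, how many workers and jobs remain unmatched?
Unmatched: 0 workers, 0 jobs

Maximum matching size: 4
Workers: 4 total, 4 matched, 0 unmatched
Jobs: 4 total, 4 matched, 0 unmatched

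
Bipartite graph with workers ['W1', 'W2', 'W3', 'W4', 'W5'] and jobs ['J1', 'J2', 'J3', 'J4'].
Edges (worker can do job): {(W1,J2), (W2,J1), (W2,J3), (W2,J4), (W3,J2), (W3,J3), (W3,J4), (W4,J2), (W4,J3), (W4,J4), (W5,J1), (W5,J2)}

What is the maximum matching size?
Maximum matching size = 4

Maximum matching: {(W1,J2), (W3,J4), (W4,J3), (W5,J1)}
Size: 4

This assigns 4 workers to 4 distinct jobs.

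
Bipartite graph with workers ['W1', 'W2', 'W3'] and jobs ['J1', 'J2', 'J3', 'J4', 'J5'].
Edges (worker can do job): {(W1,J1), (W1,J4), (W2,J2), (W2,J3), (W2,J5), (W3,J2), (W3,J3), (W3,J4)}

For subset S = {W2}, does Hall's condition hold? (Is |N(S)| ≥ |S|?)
Yes: |N(S)| = 3, |S| = 1

Subset S = {W2}
Neighbors N(S) = {J2, J3, J5}

|N(S)| = 3, |S| = 1
Hall's condition: |N(S)| ≥ |S| is satisfied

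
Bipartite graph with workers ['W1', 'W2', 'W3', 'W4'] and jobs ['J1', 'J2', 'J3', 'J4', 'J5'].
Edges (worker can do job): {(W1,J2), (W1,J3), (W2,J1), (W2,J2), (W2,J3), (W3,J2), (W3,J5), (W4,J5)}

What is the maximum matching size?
Maximum matching size = 4

Maximum matching: {(W1,J3), (W2,J1), (W3,J2), (W4,J5)}
Size: 4

This assigns 4 workers to 4 distinct jobs.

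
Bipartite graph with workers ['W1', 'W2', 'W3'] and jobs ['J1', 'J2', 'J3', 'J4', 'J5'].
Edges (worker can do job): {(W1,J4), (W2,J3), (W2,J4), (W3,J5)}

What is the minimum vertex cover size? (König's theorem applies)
Minimum vertex cover size = 3

By König's theorem: in bipartite graphs,
min vertex cover = max matching = 3

Maximum matching has size 3, so minimum vertex cover also has size 3.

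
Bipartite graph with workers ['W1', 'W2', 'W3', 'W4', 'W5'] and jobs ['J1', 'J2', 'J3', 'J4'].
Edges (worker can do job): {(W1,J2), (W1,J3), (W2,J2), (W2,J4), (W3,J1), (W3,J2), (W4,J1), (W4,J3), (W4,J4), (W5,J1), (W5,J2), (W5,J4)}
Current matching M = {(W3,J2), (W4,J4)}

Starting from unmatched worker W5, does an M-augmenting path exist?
Yes: W5 → J2 → W3 → J1

An M-augmenting path alternates non-matching / matching edges, starting and ending at unmatched vertices.
Path: W5 → J2 → W3 → J1
(J1 is unmatched in M, so the path is augmenting.)
Flipping edges along this path would increase |M| from 2 to 3.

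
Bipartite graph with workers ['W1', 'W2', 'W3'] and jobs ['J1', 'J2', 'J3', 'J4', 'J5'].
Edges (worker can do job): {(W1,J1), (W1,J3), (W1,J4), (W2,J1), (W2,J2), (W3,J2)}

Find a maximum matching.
Matching: {(W1,J4), (W2,J1), (W3,J2)}

Maximum matching (size 3):
  W1 → J4
  W2 → J1
  W3 → J2

Each worker is assigned to at most one job, and each job to at most one worker.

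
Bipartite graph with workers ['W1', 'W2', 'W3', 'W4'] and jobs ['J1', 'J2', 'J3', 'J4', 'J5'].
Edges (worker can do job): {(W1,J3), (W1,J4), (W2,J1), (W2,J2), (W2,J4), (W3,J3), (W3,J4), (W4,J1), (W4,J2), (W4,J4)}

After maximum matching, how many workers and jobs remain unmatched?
Unmatched: 0 workers, 1 jobs

Maximum matching size: 4
Workers: 4 total, 4 matched, 0 unmatched
Jobs: 5 total, 4 matched, 1 unmatched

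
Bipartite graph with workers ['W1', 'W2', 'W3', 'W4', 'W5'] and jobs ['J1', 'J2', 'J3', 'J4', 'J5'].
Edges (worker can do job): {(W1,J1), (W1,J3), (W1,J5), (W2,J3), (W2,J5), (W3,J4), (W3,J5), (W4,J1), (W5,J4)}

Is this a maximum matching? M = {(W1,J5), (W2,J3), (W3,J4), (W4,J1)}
Yes, size 4 is maximum

Proposed matching has size 4.
Maximum matching size for this graph: 4.

This is a maximum matching.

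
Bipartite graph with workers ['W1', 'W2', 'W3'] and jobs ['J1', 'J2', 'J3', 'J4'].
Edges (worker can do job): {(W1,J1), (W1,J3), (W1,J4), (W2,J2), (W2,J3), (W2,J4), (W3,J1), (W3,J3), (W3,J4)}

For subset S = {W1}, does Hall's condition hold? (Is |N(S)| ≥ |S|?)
Yes: |N(S)| = 3, |S| = 1

Subset S = {W1}
Neighbors N(S) = {J1, J3, J4}

|N(S)| = 3, |S| = 1
Hall's condition: |N(S)| ≥ |S| is satisfied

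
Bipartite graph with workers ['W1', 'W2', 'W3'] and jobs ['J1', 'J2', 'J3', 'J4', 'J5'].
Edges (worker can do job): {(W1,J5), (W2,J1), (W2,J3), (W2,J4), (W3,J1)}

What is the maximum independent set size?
Maximum independent set = 5

By König's theorem:
- Min vertex cover = Max matching = 3
- Max independent set = Total vertices - Min vertex cover
- Max independent set = 8 - 3 = 5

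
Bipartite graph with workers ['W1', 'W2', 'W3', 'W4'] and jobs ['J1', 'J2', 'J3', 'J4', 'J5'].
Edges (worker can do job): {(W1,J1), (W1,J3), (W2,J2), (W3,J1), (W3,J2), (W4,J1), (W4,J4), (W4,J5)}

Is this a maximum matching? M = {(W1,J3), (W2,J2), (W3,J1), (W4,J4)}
Yes, size 4 is maximum

Proposed matching has size 4.
Maximum matching size for this graph: 4.

This is a maximum matching.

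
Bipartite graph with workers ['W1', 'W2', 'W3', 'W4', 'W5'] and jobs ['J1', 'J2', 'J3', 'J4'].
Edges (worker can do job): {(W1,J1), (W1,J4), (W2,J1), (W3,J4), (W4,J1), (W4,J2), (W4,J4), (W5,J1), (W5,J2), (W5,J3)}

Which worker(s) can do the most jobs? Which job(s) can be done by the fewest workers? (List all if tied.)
Most versatile: W4, W5 (3 jobs); Least covered: J3 (1 workers)

Worker degrees (jobs they can do): W1:2, W2:1, W3:1, W4:3, W5:3
Job degrees (workers who can do it): J1:4, J2:2, J3:1, J4:3

Maximum worker degree is 3, achieved by: W4, W5
Minimum job degree is 1, achieved by: J3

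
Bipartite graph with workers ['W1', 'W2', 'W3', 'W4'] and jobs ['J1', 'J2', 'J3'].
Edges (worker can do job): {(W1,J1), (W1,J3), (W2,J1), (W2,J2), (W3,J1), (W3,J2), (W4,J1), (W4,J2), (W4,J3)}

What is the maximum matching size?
Maximum matching size = 3

Maximum matching: {(W1,J1), (W3,J2), (W4,J3)}
Size: 3

This assigns 3 workers to 3 distinct jobs.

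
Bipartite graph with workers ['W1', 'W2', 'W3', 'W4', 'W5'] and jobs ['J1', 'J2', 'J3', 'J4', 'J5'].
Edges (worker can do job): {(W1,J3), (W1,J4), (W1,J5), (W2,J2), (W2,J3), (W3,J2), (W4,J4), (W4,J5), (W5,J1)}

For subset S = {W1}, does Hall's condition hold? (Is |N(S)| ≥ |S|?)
Yes: |N(S)| = 3, |S| = 1

Subset S = {W1}
Neighbors N(S) = {J3, J4, J5}

|N(S)| = 3, |S| = 1
Hall's condition: |N(S)| ≥ |S| is satisfied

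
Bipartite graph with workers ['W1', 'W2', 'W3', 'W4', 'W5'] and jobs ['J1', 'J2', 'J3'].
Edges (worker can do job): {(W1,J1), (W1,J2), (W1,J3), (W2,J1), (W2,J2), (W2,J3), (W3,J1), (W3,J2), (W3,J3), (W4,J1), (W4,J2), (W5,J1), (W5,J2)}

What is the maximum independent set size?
Maximum independent set = 5

By König's theorem:
- Min vertex cover = Max matching = 3
- Max independent set = Total vertices - Min vertex cover
- Max independent set = 8 - 3 = 5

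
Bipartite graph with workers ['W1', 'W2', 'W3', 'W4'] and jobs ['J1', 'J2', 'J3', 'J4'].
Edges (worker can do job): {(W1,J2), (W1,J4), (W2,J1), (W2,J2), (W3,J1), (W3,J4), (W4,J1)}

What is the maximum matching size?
Maximum matching size = 3

Maximum matching: {(W1,J2), (W3,J4), (W4,J1)}
Size: 3

This assigns 3 workers to 3 distinct jobs.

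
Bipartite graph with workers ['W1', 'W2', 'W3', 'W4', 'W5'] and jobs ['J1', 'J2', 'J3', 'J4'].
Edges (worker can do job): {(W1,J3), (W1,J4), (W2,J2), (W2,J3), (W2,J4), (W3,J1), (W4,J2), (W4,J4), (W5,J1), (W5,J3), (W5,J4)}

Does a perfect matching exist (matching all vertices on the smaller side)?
Yes, perfect matching exists (size 4)

Perfect matching: {(W1,J3), (W3,J1), (W4,J2), (W5,J4)}
All 4 vertices on the smaller side are matched.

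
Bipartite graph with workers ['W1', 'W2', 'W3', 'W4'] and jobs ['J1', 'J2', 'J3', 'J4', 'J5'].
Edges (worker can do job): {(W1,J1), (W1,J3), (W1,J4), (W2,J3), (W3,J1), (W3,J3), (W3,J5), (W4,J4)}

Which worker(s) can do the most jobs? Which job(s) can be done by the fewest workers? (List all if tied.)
Most versatile: W1, W3 (3 jobs); Least covered: J2 (0 workers)

Worker degrees (jobs they can do): W1:3, W2:1, W3:3, W4:1
Job degrees (workers who can do it): J1:2, J2:0, J3:3, J4:2, J5:1

Maximum worker degree is 3, achieved by: W1, W3
Minimum job degree is 0, achieved by: J2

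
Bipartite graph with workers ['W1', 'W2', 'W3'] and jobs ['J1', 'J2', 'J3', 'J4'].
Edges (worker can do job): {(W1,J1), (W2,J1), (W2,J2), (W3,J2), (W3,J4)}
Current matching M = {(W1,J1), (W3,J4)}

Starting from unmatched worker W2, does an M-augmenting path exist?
Yes: W2 → J2

An M-augmenting path alternates non-matching / matching edges, starting and ending at unmatched vertices.
Path: W2 → J2
(J2 is unmatched in M, so the path is augmenting.)
Flipping edges along this path would increase |M| from 2 to 3.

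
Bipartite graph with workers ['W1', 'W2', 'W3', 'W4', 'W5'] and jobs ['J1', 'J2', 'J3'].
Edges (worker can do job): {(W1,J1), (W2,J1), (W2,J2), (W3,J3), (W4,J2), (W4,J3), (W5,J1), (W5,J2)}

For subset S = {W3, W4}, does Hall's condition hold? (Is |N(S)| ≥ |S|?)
Yes: |N(S)| = 2, |S| = 2

Subset S = {W3, W4}
Neighbors N(S) = {J2, J3}

|N(S)| = 2, |S| = 2
Hall's condition: |N(S)| ≥ |S| is satisfied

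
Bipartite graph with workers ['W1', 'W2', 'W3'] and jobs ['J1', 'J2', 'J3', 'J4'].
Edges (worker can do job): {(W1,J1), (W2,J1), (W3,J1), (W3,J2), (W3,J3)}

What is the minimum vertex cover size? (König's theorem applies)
Minimum vertex cover size = 2

By König's theorem: in bipartite graphs,
min vertex cover = max matching = 2

Maximum matching has size 2, so minimum vertex cover also has size 2.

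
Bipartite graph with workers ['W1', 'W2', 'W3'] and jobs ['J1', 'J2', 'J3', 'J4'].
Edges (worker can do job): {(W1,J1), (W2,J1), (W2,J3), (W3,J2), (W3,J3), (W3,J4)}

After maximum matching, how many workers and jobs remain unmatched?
Unmatched: 0 workers, 1 jobs

Maximum matching size: 3
Workers: 3 total, 3 matched, 0 unmatched
Jobs: 4 total, 3 matched, 1 unmatched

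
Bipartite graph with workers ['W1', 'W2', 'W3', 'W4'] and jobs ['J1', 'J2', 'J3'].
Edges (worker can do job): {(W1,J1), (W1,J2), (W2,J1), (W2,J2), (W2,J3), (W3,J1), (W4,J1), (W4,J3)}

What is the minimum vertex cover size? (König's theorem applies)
Minimum vertex cover size = 3

By König's theorem: in bipartite graphs,
min vertex cover = max matching = 3

Maximum matching has size 3, so minimum vertex cover also has size 3.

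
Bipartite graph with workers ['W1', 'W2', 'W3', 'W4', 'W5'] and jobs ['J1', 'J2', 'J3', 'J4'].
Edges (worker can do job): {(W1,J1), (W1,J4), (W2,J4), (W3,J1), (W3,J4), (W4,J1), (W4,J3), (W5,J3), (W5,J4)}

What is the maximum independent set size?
Maximum independent set = 6

By König's theorem:
- Min vertex cover = Max matching = 3
- Max independent set = Total vertices - Min vertex cover
- Max independent set = 9 - 3 = 6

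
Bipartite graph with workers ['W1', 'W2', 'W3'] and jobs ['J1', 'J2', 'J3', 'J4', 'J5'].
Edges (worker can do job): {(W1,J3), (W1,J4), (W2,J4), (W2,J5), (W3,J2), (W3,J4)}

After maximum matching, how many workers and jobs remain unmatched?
Unmatched: 0 workers, 2 jobs

Maximum matching size: 3
Workers: 3 total, 3 matched, 0 unmatched
Jobs: 5 total, 3 matched, 2 unmatched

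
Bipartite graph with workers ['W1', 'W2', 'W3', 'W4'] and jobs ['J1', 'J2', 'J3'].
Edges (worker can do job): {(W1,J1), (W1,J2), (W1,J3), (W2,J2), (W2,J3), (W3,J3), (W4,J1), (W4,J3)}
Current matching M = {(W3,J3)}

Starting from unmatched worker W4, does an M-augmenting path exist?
Yes: W4 → J1

An M-augmenting path alternates non-matching / matching edges, starting and ending at unmatched vertices.
Path: W4 → J1
(J1 is unmatched in M, so the path is augmenting.)
Flipping edges along this path would increase |M| from 1 to 2.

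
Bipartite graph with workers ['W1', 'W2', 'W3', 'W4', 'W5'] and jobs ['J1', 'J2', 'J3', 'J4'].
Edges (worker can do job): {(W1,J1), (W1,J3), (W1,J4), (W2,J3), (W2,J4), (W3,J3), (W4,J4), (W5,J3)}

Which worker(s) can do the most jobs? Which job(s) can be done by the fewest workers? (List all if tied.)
Most versatile: W1 (3 jobs); Least covered: J2 (0 workers)

Worker degrees (jobs they can do): W1:3, W2:2, W3:1, W4:1, W5:1
Job degrees (workers who can do it): J1:1, J2:0, J3:4, J4:3

Maximum worker degree is 3, achieved by: W1
Minimum job degree is 0, achieved by: J2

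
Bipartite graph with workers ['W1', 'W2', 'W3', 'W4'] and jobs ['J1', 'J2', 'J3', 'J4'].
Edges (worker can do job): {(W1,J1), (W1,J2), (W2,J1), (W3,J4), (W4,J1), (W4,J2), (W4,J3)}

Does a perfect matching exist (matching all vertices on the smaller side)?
Yes, perfect matching exists (size 4)

Perfect matching: {(W1,J2), (W2,J1), (W3,J4), (W4,J3)}
All 4 vertices on the smaller side are matched.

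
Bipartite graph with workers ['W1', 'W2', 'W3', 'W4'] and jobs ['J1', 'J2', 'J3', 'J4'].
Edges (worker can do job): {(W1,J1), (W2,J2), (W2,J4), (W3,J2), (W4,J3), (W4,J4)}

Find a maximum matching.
Matching: {(W1,J1), (W2,J4), (W3,J2), (W4,J3)}

Maximum matching (size 4):
  W1 → J1
  W2 → J4
  W3 → J2
  W4 → J3

Each worker is assigned to at most one job, and each job to at most one worker.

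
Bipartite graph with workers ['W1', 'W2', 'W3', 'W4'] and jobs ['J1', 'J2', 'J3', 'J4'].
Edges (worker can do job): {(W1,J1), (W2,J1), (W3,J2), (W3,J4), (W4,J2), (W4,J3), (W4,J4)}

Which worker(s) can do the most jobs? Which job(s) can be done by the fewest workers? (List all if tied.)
Most versatile: W4 (3 jobs); Least covered: J3 (1 workers)

Worker degrees (jobs they can do): W1:1, W2:1, W3:2, W4:3
Job degrees (workers who can do it): J1:2, J2:2, J3:1, J4:2

Maximum worker degree is 3, achieved by: W4
Minimum job degree is 1, achieved by: J3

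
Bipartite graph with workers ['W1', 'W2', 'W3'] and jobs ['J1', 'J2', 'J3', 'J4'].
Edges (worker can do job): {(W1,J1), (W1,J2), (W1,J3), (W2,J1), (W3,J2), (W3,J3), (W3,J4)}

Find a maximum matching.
Matching: {(W1,J2), (W2,J1), (W3,J3)}

Maximum matching (size 3):
  W1 → J2
  W2 → J1
  W3 → J3

Each worker is assigned to at most one job, and each job to at most one worker.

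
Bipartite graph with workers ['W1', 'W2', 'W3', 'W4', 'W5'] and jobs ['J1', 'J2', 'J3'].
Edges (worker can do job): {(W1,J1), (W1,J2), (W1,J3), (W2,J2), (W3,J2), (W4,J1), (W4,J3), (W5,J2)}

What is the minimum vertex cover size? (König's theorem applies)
Minimum vertex cover size = 3

By König's theorem: in bipartite graphs,
min vertex cover = max matching = 3

Maximum matching has size 3, so minimum vertex cover also has size 3.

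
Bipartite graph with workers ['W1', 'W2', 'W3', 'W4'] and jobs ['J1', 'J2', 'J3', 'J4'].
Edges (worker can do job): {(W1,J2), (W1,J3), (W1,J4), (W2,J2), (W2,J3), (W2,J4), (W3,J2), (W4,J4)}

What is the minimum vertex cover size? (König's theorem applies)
Minimum vertex cover size = 3

By König's theorem: in bipartite graphs,
min vertex cover = max matching = 3

Maximum matching has size 3, so minimum vertex cover also has size 3.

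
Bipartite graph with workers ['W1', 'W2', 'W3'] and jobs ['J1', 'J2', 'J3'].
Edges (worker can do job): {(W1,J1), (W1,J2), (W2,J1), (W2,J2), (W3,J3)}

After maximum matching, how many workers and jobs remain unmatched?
Unmatched: 0 workers, 0 jobs

Maximum matching size: 3
Workers: 3 total, 3 matched, 0 unmatched
Jobs: 3 total, 3 matched, 0 unmatched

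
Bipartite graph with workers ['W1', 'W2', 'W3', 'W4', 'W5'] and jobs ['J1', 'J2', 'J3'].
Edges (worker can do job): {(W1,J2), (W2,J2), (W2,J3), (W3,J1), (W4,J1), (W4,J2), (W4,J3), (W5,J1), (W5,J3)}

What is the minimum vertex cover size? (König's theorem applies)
Minimum vertex cover size = 3

By König's theorem: in bipartite graphs,
min vertex cover = max matching = 3

Maximum matching has size 3, so minimum vertex cover also has size 3.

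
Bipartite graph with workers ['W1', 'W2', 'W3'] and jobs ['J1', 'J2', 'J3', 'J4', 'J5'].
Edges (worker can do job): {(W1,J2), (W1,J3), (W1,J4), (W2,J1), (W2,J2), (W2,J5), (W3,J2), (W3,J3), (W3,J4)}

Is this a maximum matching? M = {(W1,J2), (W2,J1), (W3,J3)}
Yes, size 3 is maximum

Proposed matching has size 3.
Maximum matching size for this graph: 3.

This is a maximum matching.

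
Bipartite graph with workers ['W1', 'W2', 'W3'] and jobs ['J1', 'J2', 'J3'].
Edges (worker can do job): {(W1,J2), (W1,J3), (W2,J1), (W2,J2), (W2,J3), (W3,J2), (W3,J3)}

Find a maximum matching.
Matching: {(W1,J3), (W2,J1), (W3,J2)}

Maximum matching (size 3):
  W1 → J3
  W2 → J1
  W3 → J2

Each worker is assigned to at most one job, and each job to at most one worker.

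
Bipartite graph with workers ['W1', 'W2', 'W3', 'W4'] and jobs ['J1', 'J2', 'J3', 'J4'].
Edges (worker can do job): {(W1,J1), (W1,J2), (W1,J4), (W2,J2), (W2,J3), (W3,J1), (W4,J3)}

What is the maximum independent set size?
Maximum independent set = 4

By König's theorem:
- Min vertex cover = Max matching = 4
- Max independent set = Total vertices - Min vertex cover
- Max independent set = 8 - 4 = 4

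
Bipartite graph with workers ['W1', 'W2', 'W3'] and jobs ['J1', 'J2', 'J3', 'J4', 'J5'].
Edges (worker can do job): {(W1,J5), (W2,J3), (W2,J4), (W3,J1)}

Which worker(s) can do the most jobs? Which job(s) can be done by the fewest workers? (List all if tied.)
Most versatile: W2 (2 jobs); Least covered: J2 (0 workers)

Worker degrees (jobs they can do): W1:1, W2:2, W3:1
Job degrees (workers who can do it): J1:1, J2:0, J3:1, J4:1, J5:1

Maximum worker degree is 2, achieved by: W2
Minimum job degree is 0, achieved by: J2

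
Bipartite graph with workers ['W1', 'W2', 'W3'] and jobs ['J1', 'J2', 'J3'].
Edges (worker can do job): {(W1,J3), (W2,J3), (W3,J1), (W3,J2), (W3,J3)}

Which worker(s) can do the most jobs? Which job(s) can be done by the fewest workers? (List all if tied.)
Most versatile: W3 (3 jobs); Least covered: J1, J2 (1 workers)

Worker degrees (jobs they can do): W1:1, W2:1, W3:3
Job degrees (workers who can do it): J1:1, J2:1, J3:3

Maximum worker degree is 3, achieved by: W3
Minimum job degree is 1, achieved by: J1, J2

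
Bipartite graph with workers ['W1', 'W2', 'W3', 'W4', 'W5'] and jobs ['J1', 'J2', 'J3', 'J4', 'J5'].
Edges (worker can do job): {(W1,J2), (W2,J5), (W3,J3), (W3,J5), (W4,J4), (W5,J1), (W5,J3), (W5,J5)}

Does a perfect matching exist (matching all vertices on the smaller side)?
Yes, perfect matching exists (size 5)

Perfect matching: {(W1,J2), (W2,J5), (W3,J3), (W4,J4), (W5,J1)}
All 5 vertices on the smaller side are matched.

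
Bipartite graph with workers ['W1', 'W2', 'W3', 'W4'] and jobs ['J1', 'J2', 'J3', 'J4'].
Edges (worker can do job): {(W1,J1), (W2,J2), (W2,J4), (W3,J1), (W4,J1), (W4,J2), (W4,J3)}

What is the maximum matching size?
Maximum matching size = 3

Maximum matching: {(W2,J4), (W3,J1), (W4,J2)}
Size: 3

This assigns 3 workers to 3 distinct jobs.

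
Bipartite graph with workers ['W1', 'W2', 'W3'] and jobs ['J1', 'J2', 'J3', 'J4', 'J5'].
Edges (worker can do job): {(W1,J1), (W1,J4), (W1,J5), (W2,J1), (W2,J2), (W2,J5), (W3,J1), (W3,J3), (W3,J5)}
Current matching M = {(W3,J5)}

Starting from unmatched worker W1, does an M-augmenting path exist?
Yes: W1 → J5 → W3 → J3

An M-augmenting path alternates non-matching / matching edges, starting and ending at unmatched vertices.
Path: W1 → J5 → W3 → J3
(J3 is unmatched in M, so the path is augmenting.)
Flipping edges along this path would increase |M| from 1 to 2.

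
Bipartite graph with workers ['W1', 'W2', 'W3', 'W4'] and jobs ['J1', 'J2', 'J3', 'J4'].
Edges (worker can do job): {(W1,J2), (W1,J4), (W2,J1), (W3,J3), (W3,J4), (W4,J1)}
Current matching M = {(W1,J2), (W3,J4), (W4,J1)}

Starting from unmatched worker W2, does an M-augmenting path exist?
No augmenting path from W2

Alternating search from W2 reaches jobs: {J1}.
Every reachable job is already matched in M, and following those matched edges back to workers exposes no further unvisited jobs.
No M-augmenting path from W2 exists.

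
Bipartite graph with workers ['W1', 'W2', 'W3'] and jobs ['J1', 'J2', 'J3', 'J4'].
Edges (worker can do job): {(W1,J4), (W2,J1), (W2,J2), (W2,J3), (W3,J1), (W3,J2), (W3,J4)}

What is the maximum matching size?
Maximum matching size = 3

Maximum matching: {(W1,J4), (W2,J1), (W3,J2)}
Size: 3

This assigns 3 workers to 3 distinct jobs.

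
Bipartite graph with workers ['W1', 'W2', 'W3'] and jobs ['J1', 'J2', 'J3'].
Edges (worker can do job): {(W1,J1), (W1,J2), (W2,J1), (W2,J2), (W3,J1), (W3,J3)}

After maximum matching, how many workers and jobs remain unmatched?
Unmatched: 0 workers, 0 jobs

Maximum matching size: 3
Workers: 3 total, 3 matched, 0 unmatched
Jobs: 3 total, 3 matched, 0 unmatched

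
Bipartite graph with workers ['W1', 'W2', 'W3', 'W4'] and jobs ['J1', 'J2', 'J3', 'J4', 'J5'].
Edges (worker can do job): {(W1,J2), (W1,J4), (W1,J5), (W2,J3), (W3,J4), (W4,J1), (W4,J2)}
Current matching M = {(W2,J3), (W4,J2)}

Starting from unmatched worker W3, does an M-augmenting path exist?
Yes: W3 → J4

An M-augmenting path alternates non-matching / matching edges, starting and ending at unmatched vertices.
Path: W3 → J4
(J4 is unmatched in M, so the path is augmenting.)
Flipping edges along this path would increase |M| from 2 to 3.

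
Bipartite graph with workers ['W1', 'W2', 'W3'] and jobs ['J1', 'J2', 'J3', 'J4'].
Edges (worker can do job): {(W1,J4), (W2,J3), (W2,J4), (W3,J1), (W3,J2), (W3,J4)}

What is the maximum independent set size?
Maximum independent set = 4

By König's theorem:
- Min vertex cover = Max matching = 3
- Max independent set = Total vertices - Min vertex cover
- Max independent set = 7 - 3 = 4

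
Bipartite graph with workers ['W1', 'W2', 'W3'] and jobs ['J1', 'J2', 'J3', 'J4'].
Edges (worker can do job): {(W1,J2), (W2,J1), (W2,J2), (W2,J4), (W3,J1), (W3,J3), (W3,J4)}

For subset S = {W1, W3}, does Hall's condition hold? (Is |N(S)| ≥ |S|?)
Yes: |N(S)| = 4, |S| = 2

Subset S = {W1, W3}
Neighbors N(S) = {J1, J2, J3, J4}

|N(S)| = 4, |S| = 2
Hall's condition: |N(S)| ≥ |S| is satisfied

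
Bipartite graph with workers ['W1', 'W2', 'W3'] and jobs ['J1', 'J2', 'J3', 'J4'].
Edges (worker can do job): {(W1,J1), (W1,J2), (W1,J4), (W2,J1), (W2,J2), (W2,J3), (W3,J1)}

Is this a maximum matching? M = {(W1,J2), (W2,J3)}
No, size 2 is not maximum

Proposed matching has size 2.
Maximum matching size for this graph: 3.

This is NOT maximum - can be improved to size 3.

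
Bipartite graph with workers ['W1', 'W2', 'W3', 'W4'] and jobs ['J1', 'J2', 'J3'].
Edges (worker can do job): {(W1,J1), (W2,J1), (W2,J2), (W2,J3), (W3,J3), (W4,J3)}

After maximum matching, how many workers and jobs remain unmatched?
Unmatched: 1 workers, 0 jobs

Maximum matching size: 3
Workers: 4 total, 3 matched, 1 unmatched
Jobs: 3 total, 3 matched, 0 unmatched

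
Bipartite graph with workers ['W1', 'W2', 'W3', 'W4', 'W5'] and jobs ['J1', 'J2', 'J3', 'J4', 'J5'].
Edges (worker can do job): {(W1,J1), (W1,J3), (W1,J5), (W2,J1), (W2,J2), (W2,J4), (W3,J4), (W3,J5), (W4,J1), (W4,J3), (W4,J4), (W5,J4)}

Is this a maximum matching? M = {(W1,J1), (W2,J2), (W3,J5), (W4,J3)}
No, size 4 is not maximum

Proposed matching has size 4.
Maximum matching size for this graph: 5.

This is NOT maximum - can be improved to size 5.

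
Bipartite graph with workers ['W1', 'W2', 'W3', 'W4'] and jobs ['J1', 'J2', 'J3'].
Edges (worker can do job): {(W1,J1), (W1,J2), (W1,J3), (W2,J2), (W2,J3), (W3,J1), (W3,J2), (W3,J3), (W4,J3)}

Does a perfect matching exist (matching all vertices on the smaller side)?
Yes, perfect matching exists (size 3)

Perfect matching: {(W1,J1), (W3,J2), (W4,J3)}
All 3 vertices on the smaller side are matched.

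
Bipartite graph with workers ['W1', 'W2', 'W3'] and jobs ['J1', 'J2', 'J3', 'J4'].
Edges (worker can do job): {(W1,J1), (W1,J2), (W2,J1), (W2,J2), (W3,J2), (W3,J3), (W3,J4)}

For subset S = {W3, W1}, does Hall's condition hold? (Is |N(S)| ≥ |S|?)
Yes: |N(S)| = 4, |S| = 2

Subset S = {W3, W1}
Neighbors N(S) = {J1, J2, J3, J4}

|N(S)| = 4, |S| = 2
Hall's condition: |N(S)| ≥ |S| is satisfied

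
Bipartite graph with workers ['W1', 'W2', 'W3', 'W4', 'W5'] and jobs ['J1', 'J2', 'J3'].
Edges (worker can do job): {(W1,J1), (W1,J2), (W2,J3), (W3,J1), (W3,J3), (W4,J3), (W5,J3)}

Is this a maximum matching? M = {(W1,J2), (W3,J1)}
No, size 2 is not maximum

Proposed matching has size 2.
Maximum matching size for this graph: 3.

This is NOT maximum - can be improved to size 3.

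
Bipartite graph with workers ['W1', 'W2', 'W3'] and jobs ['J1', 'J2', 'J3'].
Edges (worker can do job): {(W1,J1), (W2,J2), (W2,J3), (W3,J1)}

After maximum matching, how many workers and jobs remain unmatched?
Unmatched: 1 workers, 1 jobs

Maximum matching size: 2
Workers: 3 total, 2 matched, 1 unmatched
Jobs: 3 total, 2 matched, 1 unmatched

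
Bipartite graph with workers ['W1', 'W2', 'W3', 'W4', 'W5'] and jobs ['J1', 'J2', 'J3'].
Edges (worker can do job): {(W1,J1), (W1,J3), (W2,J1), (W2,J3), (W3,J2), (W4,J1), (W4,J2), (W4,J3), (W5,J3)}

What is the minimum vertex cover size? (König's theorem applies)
Minimum vertex cover size = 3

By König's theorem: in bipartite graphs,
min vertex cover = max matching = 3

Maximum matching has size 3, so minimum vertex cover also has size 3.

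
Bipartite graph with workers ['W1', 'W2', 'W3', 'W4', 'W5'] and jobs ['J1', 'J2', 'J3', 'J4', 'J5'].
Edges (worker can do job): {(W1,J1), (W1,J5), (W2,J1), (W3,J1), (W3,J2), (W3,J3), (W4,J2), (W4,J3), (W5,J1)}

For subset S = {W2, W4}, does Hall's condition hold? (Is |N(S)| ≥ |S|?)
Yes: |N(S)| = 3, |S| = 2

Subset S = {W2, W4}
Neighbors N(S) = {J1, J2, J3}

|N(S)| = 3, |S| = 2
Hall's condition: |N(S)| ≥ |S| is satisfied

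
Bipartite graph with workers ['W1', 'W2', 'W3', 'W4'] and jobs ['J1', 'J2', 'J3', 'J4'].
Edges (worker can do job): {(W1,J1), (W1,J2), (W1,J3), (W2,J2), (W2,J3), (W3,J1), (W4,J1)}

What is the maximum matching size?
Maximum matching size = 3

Maximum matching: {(W1,J2), (W2,J3), (W4,J1)}
Size: 3

This assigns 3 workers to 3 distinct jobs.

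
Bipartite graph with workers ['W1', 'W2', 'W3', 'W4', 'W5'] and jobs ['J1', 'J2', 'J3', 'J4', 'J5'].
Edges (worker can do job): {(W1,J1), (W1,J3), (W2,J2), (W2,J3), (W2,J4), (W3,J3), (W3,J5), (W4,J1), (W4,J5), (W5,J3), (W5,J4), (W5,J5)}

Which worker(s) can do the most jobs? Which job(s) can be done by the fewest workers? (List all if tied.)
Most versatile: W2, W5 (3 jobs); Least covered: J2 (1 workers)

Worker degrees (jobs they can do): W1:2, W2:3, W3:2, W4:2, W5:3
Job degrees (workers who can do it): J1:2, J2:1, J3:4, J4:2, J5:3

Maximum worker degree is 3, achieved by: W2, W5
Minimum job degree is 1, achieved by: J2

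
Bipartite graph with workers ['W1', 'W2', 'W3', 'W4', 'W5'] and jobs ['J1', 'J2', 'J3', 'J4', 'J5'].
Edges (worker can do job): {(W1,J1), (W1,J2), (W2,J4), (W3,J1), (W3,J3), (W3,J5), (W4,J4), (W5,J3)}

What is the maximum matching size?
Maximum matching size = 4

Maximum matching: {(W1,J2), (W3,J5), (W4,J4), (W5,J3)}
Size: 4

This assigns 4 workers to 4 distinct jobs.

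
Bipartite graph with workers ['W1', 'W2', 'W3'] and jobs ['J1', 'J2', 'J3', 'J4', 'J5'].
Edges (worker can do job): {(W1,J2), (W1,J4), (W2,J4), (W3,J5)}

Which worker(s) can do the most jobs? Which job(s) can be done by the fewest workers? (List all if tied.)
Most versatile: W1 (2 jobs); Least covered: J1, J3 (0 workers)

Worker degrees (jobs they can do): W1:2, W2:1, W3:1
Job degrees (workers who can do it): J1:0, J2:1, J3:0, J4:2, J5:1

Maximum worker degree is 2, achieved by: W1
Minimum job degree is 0, achieved by: J1, J3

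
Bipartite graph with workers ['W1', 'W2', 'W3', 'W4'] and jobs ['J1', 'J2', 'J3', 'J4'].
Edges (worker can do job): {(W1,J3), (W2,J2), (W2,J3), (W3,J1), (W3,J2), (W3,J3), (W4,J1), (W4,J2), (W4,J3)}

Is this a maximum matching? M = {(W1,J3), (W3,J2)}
No, size 2 is not maximum

Proposed matching has size 2.
Maximum matching size for this graph: 3.

This is NOT maximum - can be improved to size 3.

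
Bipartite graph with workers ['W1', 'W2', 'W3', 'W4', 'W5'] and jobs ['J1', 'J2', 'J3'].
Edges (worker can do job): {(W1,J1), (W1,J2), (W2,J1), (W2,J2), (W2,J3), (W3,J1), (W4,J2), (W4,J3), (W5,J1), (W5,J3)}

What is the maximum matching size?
Maximum matching size = 3

Maximum matching: {(W3,J1), (W4,J2), (W5,J3)}
Size: 3

This assigns 3 workers to 3 distinct jobs.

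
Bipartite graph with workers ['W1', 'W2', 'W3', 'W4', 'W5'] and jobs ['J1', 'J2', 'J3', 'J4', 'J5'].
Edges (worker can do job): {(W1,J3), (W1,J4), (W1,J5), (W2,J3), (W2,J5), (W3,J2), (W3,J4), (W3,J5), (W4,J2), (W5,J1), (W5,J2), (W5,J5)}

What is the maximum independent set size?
Maximum independent set = 5

By König's theorem:
- Min vertex cover = Max matching = 5
- Max independent set = Total vertices - Min vertex cover
- Max independent set = 10 - 5 = 5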